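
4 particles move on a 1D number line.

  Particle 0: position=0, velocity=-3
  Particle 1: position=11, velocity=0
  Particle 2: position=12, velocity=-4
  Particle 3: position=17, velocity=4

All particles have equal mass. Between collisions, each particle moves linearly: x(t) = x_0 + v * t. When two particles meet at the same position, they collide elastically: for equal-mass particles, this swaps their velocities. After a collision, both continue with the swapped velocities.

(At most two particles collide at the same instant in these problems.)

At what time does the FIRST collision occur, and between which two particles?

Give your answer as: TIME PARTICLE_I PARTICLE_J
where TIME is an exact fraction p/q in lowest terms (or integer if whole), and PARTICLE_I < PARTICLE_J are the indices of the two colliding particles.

Pair (0,1): pos 0,11 vel -3,0 -> not approaching (rel speed -3 <= 0)
Pair (1,2): pos 11,12 vel 0,-4 -> gap=1, closing at 4/unit, collide at t=1/4
Pair (2,3): pos 12,17 vel -4,4 -> not approaching (rel speed -8 <= 0)
Earliest collision: t=1/4 between 1 and 2

Answer: 1/4 1 2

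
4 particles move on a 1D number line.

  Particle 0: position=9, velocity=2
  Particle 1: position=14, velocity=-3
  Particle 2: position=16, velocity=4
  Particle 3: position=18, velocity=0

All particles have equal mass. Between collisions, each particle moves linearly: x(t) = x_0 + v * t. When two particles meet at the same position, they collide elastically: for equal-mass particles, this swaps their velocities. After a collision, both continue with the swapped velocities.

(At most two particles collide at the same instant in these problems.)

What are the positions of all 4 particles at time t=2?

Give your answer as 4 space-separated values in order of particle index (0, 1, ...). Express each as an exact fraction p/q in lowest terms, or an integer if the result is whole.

Answer: 8 13 18 24

Derivation:
Collision at t=1/2: particles 2 and 3 swap velocities; positions: p0=10 p1=25/2 p2=18 p3=18; velocities now: v0=2 v1=-3 v2=0 v3=4
Collision at t=1: particles 0 and 1 swap velocities; positions: p0=11 p1=11 p2=18 p3=20; velocities now: v0=-3 v1=2 v2=0 v3=4
Advance to t=2 (no further collisions before then); velocities: v0=-3 v1=2 v2=0 v3=4; positions = 8 13 18 24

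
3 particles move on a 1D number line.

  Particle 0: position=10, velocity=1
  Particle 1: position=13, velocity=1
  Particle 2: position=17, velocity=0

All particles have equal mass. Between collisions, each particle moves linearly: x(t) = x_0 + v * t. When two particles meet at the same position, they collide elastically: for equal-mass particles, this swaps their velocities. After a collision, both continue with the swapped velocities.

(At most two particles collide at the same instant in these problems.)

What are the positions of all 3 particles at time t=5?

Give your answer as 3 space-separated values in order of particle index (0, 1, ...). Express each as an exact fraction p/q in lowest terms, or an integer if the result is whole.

Answer: 15 17 18

Derivation:
Collision at t=4: particles 1 and 2 swap velocities; positions: p0=14 p1=17 p2=17; velocities now: v0=1 v1=0 v2=1
Advance to t=5 (no further collisions before then); velocities: v0=1 v1=0 v2=1; positions = 15 17 18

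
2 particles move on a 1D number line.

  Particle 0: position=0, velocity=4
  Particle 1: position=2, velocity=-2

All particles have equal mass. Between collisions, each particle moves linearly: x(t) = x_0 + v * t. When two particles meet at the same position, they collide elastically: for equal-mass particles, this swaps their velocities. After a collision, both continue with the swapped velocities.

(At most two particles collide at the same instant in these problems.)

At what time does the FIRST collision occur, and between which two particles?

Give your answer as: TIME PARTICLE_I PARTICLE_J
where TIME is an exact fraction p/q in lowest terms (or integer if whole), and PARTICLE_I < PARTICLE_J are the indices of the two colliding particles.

Pair (0,1): pos 0,2 vel 4,-2 -> gap=2, closing at 6/unit, collide at t=1/3
Earliest collision: t=1/3 between 0 and 1

Answer: 1/3 0 1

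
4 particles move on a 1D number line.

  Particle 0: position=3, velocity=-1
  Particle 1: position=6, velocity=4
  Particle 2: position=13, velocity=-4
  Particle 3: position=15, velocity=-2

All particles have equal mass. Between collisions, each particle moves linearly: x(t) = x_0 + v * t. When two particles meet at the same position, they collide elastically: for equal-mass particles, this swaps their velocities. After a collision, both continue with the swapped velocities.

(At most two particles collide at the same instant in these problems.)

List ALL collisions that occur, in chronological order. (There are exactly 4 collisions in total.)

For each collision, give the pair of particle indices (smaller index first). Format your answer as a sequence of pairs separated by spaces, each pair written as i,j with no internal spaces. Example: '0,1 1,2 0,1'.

Collision at t=7/8: particles 1 and 2 swap velocities; positions: p0=17/8 p1=19/2 p2=19/2 p3=53/4; velocities now: v0=-1 v1=-4 v2=4 v3=-2
Collision at t=3/2: particles 2 and 3 swap velocities; positions: p0=3/2 p1=7 p2=12 p3=12; velocities now: v0=-1 v1=-4 v2=-2 v3=4
Collision at t=10/3: particles 0 and 1 swap velocities; positions: p0=-1/3 p1=-1/3 p2=25/3 p3=58/3; velocities now: v0=-4 v1=-1 v2=-2 v3=4
Collision at t=12: particles 1 and 2 swap velocities; positions: p0=-35 p1=-9 p2=-9 p3=54; velocities now: v0=-4 v1=-2 v2=-1 v3=4

Answer: 1,2 2,3 0,1 1,2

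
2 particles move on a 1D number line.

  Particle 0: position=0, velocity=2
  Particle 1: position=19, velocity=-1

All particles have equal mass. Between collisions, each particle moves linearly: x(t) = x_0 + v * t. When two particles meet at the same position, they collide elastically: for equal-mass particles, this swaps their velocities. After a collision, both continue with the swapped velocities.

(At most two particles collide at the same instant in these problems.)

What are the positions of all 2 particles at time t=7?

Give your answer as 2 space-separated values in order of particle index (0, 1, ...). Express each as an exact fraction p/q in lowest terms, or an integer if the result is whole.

Answer: 12 14

Derivation:
Collision at t=19/3: particles 0 and 1 swap velocities; positions: p0=38/3 p1=38/3; velocities now: v0=-1 v1=2
Advance to t=7 (no further collisions before then); velocities: v0=-1 v1=2; positions = 12 14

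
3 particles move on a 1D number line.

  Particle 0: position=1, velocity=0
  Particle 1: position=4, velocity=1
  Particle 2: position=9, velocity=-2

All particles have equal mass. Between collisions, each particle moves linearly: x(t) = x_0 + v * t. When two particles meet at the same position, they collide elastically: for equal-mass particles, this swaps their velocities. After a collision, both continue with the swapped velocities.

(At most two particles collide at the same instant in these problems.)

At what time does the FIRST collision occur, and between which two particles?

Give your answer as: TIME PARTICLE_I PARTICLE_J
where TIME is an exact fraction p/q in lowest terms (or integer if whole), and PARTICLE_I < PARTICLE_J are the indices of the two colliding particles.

Pair (0,1): pos 1,4 vel 0,1 -> not approaching (rel speed -1 <= 0)
Pair (1,2): pos 4,9 vel 1,-2 -> gap=5, closing at 3/unit, collide at t=5/3
Earliest collision: t=5/3 between 1 and 2

Answer: 5/3 1 2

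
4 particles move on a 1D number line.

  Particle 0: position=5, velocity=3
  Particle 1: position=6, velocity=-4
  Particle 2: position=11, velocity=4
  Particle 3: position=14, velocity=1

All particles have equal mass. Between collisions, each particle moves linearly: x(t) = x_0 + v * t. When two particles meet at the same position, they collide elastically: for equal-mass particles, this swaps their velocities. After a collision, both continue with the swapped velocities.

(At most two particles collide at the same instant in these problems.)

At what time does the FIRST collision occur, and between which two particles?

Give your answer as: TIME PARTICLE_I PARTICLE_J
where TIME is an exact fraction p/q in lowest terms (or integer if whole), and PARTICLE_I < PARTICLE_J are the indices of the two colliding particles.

Answer: 1/7 0 1

Derivation:
Pair (0,1): pos 5,6 vel 3,-4 -> gap=1, closing at 7/unit, collide at t=1/7
Pair (1,2): pos 6,11 vel -4,4 -> not approaching (rel speed -8 <= 0)
Pair (2,3): pos 11,14 vel 4,1 -> gap=3, closing at 3/unit, collide at t=1
Earliest collision: t=1/7 between 0 and 1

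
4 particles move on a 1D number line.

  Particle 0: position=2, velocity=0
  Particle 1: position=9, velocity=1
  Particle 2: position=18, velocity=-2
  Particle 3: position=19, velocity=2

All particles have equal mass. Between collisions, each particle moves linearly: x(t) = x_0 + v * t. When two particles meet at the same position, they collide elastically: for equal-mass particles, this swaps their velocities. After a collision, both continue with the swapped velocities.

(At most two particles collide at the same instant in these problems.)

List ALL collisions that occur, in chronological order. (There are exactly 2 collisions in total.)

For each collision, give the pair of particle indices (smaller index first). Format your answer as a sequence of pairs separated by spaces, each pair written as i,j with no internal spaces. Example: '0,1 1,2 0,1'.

Answer: 1,2 0,1

Derivation:
Collision at t=3: particles 1 and 2 swap velocities; positions: p0=2 p1=12 p2=12 p3=25; velocities now: v0=0 v1=-2 v2=1 v3=2
Collision at t=8: particles 0 and 1 swap velocities; positions: p0=2 p1=2 p2=17 p3=35; velocities now: v0=-2 v1=0 v2=1 v3=2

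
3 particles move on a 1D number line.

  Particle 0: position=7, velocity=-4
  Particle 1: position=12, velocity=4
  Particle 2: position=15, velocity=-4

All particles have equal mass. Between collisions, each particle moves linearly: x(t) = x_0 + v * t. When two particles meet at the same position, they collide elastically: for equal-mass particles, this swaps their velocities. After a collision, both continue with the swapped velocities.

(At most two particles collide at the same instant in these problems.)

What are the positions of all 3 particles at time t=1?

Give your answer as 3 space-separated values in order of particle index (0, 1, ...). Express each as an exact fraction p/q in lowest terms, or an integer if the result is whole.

Answer: 3 11 16

Derivation:
Collision at t=3/8: particles 1 and 2 swap velocities; positions: p0=11/2 p1=27/2 p2=27/2; velocities now: v0=-4 v1=-4 v2=4
Advance to t=1 (no further collisions before then); velocities: v0=-4 v1=-4 v2=4; positions = 3 11 16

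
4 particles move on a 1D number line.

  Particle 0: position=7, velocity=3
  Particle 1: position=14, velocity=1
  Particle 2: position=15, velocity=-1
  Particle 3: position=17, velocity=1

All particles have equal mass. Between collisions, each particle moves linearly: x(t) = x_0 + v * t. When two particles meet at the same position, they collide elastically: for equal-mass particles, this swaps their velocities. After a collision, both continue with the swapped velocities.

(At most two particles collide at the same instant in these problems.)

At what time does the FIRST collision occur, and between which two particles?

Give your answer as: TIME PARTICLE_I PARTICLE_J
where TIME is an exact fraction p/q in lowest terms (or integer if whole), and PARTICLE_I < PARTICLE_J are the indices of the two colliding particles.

Answer: 1/2 1 2

Derivation:
Pair (0,1): pos 7,14 vel 3,1 -> gap=7, closing at 2/unit, collide at t=7/2
Pair (1,2): pos 14,15 vel 1,-1 -> gap=1, closing at 2/unit, collide at t=1/2
Pair (2,3): pos 15,17 vel -1,1 -> not approaching (rel speed -2 <= 0)
Earliest collision: t=1/2 between 1 and 2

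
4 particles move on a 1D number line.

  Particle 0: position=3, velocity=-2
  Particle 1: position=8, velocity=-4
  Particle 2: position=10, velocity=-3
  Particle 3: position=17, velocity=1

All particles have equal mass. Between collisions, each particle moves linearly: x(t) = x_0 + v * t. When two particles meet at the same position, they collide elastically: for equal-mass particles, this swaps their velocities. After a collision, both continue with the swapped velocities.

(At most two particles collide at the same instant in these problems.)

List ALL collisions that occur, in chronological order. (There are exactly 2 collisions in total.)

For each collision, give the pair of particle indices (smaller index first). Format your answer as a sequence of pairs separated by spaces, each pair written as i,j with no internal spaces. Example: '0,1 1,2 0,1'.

Collision at t=5/2: particles 0 and 1 swap velocities; positions: p0=-2 p1=-2 p2=5/2 p3=39/2; velocities now: v0=-4 v1=-2 v2=-3 v3=1
Collision at t=7: particles 1 and 2 swap velocities; positions: p0=-20 p1=-11 p2=-11 p3=24; velocities now: v0=-4 v1=-3 v2=-2 v3=1

Answer: 0,1 1,2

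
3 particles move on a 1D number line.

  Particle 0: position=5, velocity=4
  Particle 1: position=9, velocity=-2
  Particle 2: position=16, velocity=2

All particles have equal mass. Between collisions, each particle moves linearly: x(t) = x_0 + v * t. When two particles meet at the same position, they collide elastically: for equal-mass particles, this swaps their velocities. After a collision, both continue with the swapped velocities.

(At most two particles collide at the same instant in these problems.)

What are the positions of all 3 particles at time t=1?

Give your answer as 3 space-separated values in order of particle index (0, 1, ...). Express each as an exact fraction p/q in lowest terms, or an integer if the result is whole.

Collision at t=2/3: particles 0 and 1 swap velocities; positions: p0=23/3 p1=23/3 p2=52/3; velocities now: v0=-2 v1=4 v2=2
Advance to t=1 (no further collisions before then); velocities: v0=-2 v1=4 v2=2; positions = 7 9 18

Answer: 7 9 18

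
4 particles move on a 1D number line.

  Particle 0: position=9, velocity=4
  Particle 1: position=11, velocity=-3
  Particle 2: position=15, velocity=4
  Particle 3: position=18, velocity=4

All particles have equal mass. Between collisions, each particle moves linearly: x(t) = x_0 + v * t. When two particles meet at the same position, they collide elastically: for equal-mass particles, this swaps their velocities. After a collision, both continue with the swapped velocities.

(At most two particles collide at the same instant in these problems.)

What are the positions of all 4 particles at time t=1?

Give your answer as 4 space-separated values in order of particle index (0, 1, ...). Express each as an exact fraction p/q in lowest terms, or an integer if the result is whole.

Collision at t=2/7: particles 0 and 1 swap velocities; positions: p0=71/7 p1=71/7 p2=113/7 p3=134/7; velocities now: v0=-3 v1=4 v2=4 v3=4
Advance to t=1 (no further collisions before then); velocities: v0=-3 v1=4 v2=4 v3=4; positions = 8 13 19 22

Answer: 8 13 19 22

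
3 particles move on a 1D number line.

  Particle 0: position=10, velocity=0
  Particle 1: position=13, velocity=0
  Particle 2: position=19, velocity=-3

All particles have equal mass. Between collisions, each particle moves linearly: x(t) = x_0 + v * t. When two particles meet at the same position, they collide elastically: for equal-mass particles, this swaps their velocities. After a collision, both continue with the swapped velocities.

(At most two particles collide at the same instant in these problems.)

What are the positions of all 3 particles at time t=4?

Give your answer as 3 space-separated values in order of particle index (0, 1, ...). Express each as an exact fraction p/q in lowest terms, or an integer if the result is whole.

Collision at t=2: particles 1 and 2 swap velocities; positions: p0=10 p1=13 p2=13; velocities now: v0=0 v1=-3 v2=0
Collision at t=3: particles 0 and 1 swap velocities; positions: p0=10 p1=10 p2=13; velocities now: v0=-3 v1=0 v2=0
Advance to t=4 (no further collisions before then); velocities: v0=-3 v1=0 v2=0; positions = 7 10 13

Answer: 7 10 13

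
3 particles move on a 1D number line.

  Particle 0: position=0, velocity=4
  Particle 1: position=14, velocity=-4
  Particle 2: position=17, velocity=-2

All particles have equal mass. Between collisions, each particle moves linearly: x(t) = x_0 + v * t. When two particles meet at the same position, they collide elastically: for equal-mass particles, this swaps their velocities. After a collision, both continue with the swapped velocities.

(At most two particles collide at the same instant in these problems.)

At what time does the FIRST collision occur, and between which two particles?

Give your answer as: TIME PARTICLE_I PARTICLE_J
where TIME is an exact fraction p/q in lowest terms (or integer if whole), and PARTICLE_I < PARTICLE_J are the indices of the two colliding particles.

Answer: 7/4 0 1

Derivation:
Pair (0,1): pos 0,14 vel 4,-4 -> gap=14, closing at 8/unit, collide at t=7/4
Pair (1,2): pos 14,17 vel -4,-2 -> not approaching (rel speed -2 <= 0)
Earliest collision: t=7/4 between 0 and 1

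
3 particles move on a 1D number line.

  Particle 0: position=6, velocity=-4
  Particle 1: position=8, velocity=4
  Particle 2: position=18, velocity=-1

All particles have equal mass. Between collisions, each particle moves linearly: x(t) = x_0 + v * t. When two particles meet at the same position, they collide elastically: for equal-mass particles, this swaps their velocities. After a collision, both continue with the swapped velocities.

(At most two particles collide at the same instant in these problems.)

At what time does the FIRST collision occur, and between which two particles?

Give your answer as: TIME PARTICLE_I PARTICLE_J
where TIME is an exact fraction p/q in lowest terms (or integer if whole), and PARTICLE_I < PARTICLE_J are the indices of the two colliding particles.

Answer: 2 1 2

Derivation:
Pair (0,1): pos 6,8 vel -4,4 -> not approaching (rel speed -8 <= 0)
Pair (1,2): pos 8,18 vel 4,-1 -> gap=10, closing at 5/unit, collide at t=2
Earliest collision: t=2 between 1 and 2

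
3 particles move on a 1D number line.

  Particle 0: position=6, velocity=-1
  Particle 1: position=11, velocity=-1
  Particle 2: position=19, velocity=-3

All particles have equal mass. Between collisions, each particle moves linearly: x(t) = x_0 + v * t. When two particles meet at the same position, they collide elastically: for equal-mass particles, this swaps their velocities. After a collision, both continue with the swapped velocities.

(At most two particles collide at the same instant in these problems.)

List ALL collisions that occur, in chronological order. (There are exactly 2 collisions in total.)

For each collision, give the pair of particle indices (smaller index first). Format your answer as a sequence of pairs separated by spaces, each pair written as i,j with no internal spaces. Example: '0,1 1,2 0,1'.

Answer: 1,2 0,1

Derivation:
Collision at t=4: particles 1 and 2 swap velocities; positions: p0=2 p1=7 p2=7; velocities now: v0=-1 v1=-3 v2=-1
Collision at t=13/2: particles 0 and 1 swap velocities; positions: p0=-1/2 p1=-1/2 p2=9/2; velocities now: v0=-3 v1=-1 v2=-1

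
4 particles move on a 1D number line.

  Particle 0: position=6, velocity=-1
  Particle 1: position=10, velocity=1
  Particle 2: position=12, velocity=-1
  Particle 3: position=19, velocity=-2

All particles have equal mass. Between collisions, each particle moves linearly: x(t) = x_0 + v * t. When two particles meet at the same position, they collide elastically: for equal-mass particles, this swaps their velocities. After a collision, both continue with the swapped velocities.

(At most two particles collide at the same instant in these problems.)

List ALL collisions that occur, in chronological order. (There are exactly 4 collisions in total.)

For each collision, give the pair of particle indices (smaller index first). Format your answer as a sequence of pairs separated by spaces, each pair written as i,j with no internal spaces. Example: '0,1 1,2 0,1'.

Collision at t=1: particles 1 and 2 swap velocities; positions: p0=5 p1=11 p2=11 p3=17; velocities now: v0=-1 v1=-1 v2=1 v3=-2
Collision at t=3: particles 2 and 3 swap velocities; positions: p0=3 p1=9 p2=13 p3=13; velocities now: v0=-1 v1=-1 v2=-2 v3=1
Collision at t=7: particles 1 and 2 swap velocities; positions: p0=-1 p1=5 p2=5 p3=17; velocities now: v0=-1 v1=-2 v2=-1 v3=1
Collision at t=13: particles 0 and 1 swap velocities; positions: p0=-7 p1=-7 p2=-1 p3=23; velocities now: v0=-2 v1=-1 v2=-1 v3=1

Answer: 1,2 2,3 1,2 0,1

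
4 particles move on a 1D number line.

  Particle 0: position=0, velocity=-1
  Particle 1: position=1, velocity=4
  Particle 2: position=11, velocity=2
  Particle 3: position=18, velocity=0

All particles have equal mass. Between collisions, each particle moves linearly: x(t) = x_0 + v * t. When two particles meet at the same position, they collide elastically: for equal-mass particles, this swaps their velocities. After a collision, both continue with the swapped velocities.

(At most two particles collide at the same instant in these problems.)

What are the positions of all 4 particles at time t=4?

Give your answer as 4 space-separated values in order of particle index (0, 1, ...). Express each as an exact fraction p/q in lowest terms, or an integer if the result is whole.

Answer: -4 17 18 19

Derivation:
Collision at t=7/2: particles 2 and 3 swap velocities; positions: p0=-7/2 p1=15 p2=18 p3=18; velocities now: v0=-1 v1=4 v2=0 v3=2
Advance to t=4 (no further collisions before then); velocities: v0=-1 v1=4 v2=0 v3=2; positions = -4 17 18 19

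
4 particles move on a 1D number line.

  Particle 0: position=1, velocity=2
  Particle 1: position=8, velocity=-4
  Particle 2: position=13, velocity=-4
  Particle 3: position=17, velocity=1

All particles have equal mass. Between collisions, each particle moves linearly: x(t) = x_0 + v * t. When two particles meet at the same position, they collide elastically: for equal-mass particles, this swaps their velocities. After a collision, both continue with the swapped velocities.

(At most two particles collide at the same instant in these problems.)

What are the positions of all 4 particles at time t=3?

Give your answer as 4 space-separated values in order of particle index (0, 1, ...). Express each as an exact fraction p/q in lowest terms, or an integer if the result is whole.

Answer: -4 1 7 20

Derivation:
Collision at t=7/6: particles 0 and 1 swap velocities; positions: p0=10/3 p1=10/3 p2=25/3 p3=109/6; velocities now: v0=-4 v1=2 v2=-4 v3=1
Collision at t=2: particles 1 and 2 swap velocities; positions: p0=0 p1=5 p2=5 p3=19; velocities now: v0=-4 v1=-4 v2=2 v3=1
Advance to t=3 (no further collisions before then); velocities: v0=-4 v1=-4 v2=2 v3=1; positions = -4 1 7 20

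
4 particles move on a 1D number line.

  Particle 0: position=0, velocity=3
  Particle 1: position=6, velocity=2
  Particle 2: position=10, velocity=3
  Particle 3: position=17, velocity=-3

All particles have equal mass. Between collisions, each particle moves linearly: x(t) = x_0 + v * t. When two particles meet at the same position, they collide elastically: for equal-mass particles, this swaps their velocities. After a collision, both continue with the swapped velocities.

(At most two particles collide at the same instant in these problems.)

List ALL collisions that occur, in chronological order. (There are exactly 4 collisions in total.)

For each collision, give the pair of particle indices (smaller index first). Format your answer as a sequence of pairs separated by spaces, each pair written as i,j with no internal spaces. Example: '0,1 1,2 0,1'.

Collision at t=7/6: particles 2 and 3 swap velocities; positions: p0=7/2 p1=25/3 p2=27/2 p3=27/2; velocities now: v0=3 v1=2 v2=-3 v3=3
Collision at t=11/5: particles 1 and 2 swap velocities; positions: p0=33/5 p1=52/5 p2=52/5 p3=83/5; velocities now: v0=3 v1=-3 v2=2 v3=3
Collision at t=17/6: particles 0 and 1 swap velocities; positions: p0=17/2 p1=17/2 p2=35/3 p3=37/2; velocities now: v0=-3 v1=3 v2=2 v3=3
Collision at t=6: particles 1 and 2 swap velocities; positions: p0=-1 p1=18 p2=18 p3=28; velocities now: v0=-3 v1=2 v2=3 v3=3

Answer: 2,3 1,2 0,1 1,2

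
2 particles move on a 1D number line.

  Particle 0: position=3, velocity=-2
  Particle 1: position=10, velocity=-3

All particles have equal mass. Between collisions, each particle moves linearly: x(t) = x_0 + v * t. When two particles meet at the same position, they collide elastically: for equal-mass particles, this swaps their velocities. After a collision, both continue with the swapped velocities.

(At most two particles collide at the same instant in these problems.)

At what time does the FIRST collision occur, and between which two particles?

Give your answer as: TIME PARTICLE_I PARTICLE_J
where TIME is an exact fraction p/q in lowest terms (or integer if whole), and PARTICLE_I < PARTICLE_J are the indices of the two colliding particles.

Pair (0,1): pos 3,10 vel -2,-3 -> gap=7, closing at 1/unit, collide at t=7
Earliest collision: t=7 between 0 and 1

Answer: 7 0 1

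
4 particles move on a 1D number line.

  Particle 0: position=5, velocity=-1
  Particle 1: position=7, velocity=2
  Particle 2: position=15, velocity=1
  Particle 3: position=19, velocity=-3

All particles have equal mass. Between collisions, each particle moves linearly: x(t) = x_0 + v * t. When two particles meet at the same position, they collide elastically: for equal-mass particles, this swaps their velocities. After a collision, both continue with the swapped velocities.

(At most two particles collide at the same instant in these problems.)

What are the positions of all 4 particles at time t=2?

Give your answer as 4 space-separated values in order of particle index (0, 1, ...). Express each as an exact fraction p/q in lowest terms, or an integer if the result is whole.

Answer: 3 11 13 17

Derivation:
Collision at t=1: particles 2 and 3 swap velocities; positions: p0=4 p1=9 p2=16 p3=16; velocities now: v0=-1 v1=2 v2=-3 v3=1
Advance to t=2 (no further collisions before then); velocities: v0=-1 v1=2 v2=-3 v3=1; positions = 3 11 13 17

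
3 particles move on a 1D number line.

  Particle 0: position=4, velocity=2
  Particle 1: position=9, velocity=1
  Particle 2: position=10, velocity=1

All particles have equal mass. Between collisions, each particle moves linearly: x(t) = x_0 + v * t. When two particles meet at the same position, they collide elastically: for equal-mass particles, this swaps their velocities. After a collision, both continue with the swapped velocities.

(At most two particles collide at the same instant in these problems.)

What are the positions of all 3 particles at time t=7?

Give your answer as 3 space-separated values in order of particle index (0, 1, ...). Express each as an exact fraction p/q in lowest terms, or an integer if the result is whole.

Collision at t=5: particles 0 and 1 swap velocities; positions: p0=14 p1=14 p2=15; velocities now: v0=1 v1=2 v2=1
Collision at t=6: particles 1 and 2 swap velocities; positions: p0=15 p1=16 p2=16; velocities now: v0=1 v1=1 v2=2
Advance to t=7 (no further collisions before then); velocities: v0=1 v1=1 v2=2; positions = 16 17 18

Answer: 16 17 18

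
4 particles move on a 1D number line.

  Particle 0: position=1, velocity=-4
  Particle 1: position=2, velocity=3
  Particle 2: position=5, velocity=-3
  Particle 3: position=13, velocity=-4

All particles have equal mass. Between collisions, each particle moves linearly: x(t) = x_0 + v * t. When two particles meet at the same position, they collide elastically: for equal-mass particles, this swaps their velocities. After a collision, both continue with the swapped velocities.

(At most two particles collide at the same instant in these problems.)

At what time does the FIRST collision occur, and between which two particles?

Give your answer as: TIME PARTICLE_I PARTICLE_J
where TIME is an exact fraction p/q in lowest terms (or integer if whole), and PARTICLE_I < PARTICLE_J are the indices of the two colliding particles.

Pair (0,1): pos 1,2 vel -4,3 -> not approaching (rel speed -7 <= 0)
Pair (1,2): pos 2,5 vel 3,-3 -> gap=3, closing at 6/unit, collide at t=1/2
Pair (2,3): pos 5,13 vel -3,-4 -> gap=8, closing at 1/unit, collide at t=8
Earliest collision: t=1/2 between 1 and 2

Answer: 1/2 1 2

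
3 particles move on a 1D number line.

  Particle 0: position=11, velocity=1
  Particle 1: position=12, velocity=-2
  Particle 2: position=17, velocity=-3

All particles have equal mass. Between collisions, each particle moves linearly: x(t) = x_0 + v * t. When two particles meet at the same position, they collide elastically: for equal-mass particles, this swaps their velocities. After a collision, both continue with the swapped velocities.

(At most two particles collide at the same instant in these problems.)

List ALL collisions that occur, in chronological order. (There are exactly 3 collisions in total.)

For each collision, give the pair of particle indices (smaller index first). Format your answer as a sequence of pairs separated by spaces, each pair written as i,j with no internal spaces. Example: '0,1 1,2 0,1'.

Collision at t=1/3: particles 0 and 1 swap velocities; positions: p0=34/3 p1=34/3 p2=16; velocities now: v0=-2 v1=1 v2=-3
Collision at t=3/2: particles 1 and 2 swap velocities; positions: p0=9 p1=25/2 p2=25/2; velocities now: v0=-2 v1=-3 v2=1
Collision at t=5: particles 0 and 1 swap velocities; positions: p0=2 p1=2 p2=16; velocities now: v0=-3 v1=-2 v2=1

Answer: 0,1 1,2 0,1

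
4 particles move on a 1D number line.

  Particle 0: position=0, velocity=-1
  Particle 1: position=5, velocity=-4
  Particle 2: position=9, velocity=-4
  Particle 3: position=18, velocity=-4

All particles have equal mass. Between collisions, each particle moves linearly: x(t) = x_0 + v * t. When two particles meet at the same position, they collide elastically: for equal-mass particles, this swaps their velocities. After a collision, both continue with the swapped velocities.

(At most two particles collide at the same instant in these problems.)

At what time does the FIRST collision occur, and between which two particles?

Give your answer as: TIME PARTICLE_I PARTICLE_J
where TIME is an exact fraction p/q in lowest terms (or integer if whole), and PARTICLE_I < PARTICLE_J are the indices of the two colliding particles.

Answer: 5/3 0 1

Derivation:
Pair (0,1): pos 0,5 vel -1,-4 -> gap=5, closing at 3/unit, collide at t=5/3
Pair (1,2): pos 5,9 vel -4,-4 -> not approaching (rel speed 0 <= 0)
Pair (2,3): pos 9,18 vel -4,-4 -> not approaching (rel speed 0 <= 0)
Earliest collision: t=5/3 between 0 and 1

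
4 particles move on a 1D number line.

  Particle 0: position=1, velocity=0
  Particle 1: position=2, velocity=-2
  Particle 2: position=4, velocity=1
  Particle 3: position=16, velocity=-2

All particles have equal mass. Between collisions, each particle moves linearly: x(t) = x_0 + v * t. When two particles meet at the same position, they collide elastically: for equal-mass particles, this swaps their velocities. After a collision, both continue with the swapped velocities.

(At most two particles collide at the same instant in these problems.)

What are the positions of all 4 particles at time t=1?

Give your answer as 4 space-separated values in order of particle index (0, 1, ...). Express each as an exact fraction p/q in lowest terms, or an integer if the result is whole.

Answer: 0 1 5 14

Derivation:
Collision at t=1/2: particles 0 and 1 swap velocities; positions: p0=1 p1=1 p2=9/2 p3=15; velocities now: v0=-2 v1=0 v2=1 v3=-2
Advance to t=1 (no further collisions before then); velocities: v0=-2 v1=0 v2=1 v3=-2; positions = 0 1 5 14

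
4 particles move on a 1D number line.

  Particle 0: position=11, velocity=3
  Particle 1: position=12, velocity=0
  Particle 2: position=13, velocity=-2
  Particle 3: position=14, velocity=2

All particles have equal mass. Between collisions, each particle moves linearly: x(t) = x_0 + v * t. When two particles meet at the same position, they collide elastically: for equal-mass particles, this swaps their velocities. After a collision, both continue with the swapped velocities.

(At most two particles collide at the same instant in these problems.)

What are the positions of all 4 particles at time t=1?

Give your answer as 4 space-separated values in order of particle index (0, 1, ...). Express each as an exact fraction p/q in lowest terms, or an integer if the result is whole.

Answer: 11 12 14 16

Derivation:
Collision at t=1/3: particles 0 and 1 swap velocities; positions: p0=12 p1=12 p2=37/3 p3=44/3; velocities now: v0=0 v1=3 v2=-2 v3=2
Collision at t=2/5: particles 1 and 2 swap velocities; positions: p0=12 p1=61/5 p2=61/5 p3=74/5; velocities now: v0=0 v1=-2 v2=3 v3=2
Collision at t=1/2: particles 0 and 1 swap velocities; positions: p0=12 p1=12 p2=25/2 p3=15; velocities now: v0=-2 v1=0 v2=3 v3=2
Advance to t=1 (no further collisions before then); velocities: v0=-2 v1=0 v2=3 v3=2; positions = 11 12 14 16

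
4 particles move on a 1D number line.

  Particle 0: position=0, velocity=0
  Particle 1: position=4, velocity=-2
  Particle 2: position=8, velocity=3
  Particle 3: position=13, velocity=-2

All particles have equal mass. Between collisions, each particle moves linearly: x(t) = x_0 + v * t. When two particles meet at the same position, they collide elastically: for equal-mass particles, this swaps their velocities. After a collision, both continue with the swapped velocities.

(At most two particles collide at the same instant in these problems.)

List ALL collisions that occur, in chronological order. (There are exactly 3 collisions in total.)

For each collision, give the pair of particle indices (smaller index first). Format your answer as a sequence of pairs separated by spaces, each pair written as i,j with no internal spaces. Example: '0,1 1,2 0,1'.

Answer: 2,3 0,1 1,2

Derivation:
Collision at t=1: particles 2 and 3 swap velocities; positions: p0=0 p1=2 p2=11 p3=11; velocities now: v0=0 v1=-2 v2=-2 v3=3
Collision at t=2: particles 0 and 1 swap velocities; positions: p0=0 p1=0 p2=9 p3=14; velocities now: v0=-2 v1=0 v2=-2 v3=3
Collision at t=13/2: particles 1 and 2 swap velocities; positions: p0=-9 p1=0 p2=0 p3=55/2; velocities now: v0=-2 v1=-2 v2=0 v3=3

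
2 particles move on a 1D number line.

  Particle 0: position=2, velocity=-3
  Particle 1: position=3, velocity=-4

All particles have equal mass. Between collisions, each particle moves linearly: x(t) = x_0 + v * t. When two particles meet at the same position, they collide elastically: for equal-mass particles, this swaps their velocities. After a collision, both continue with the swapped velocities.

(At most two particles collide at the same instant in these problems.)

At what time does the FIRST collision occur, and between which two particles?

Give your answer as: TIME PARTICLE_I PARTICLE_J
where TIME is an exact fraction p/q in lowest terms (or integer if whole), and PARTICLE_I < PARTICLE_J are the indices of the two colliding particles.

Pair (0,1): pos 2,3 vel -3,-4 -> gap=1, closing at 1/unit, collide at t=1
Earliest collision: t=1 between 0 and 1

Answer: 1 0 1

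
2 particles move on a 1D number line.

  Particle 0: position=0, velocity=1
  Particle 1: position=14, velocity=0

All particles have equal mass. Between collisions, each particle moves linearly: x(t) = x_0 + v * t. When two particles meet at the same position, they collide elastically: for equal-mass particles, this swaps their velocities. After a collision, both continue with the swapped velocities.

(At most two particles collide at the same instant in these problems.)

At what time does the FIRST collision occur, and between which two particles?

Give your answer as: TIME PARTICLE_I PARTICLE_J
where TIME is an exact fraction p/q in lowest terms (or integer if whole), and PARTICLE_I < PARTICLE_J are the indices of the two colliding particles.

Pair (0,1): pos 0,14 vel 1,0 -> gap=14, closing at 1/unit, collide at t=14
Earliest collision: t=14 between 0 and 1

Answer: 14 0 1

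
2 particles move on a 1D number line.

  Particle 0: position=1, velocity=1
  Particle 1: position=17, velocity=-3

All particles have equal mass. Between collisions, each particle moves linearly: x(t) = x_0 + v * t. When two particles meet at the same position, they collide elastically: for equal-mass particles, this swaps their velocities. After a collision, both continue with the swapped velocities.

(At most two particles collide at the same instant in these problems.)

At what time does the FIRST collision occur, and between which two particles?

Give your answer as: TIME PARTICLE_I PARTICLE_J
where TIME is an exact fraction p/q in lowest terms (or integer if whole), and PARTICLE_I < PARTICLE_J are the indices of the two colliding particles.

Pair (0,1): pos 1,17 vel 1,-3 -> gap=16, closing at 4/unit, collide at t=4
Earliest collision: t=4 between 0 and 1

Answer: 4 0 1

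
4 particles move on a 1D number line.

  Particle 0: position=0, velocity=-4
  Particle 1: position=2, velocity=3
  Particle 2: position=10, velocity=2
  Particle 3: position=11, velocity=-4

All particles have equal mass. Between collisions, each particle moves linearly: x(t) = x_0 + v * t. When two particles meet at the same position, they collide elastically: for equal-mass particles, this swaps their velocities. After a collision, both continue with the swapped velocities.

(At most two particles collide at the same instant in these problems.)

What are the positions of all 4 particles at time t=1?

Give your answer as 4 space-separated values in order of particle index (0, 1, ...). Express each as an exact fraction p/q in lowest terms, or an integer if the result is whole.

Collision at t=1/6: particles 2 and 3 swap velocities; positions: p0=-2/3 p1=5/2 p2=31/3 p3=31/3; velocities now: v0=-4 v1=3 v2=-4 v3=2
Advance to t=1 (no further collisions before then); velocities: v0=-4 v1=3 v2=-4 v3=2; positions = -4 5 7 12

Answer: -4 5 7 12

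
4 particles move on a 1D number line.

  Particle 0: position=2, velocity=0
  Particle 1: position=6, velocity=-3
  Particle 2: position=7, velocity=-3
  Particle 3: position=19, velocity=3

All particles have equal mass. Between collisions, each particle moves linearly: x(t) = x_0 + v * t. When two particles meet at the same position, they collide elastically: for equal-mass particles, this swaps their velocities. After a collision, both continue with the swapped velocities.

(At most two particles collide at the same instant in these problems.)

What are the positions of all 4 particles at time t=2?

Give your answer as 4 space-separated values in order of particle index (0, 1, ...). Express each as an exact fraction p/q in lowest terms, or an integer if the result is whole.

Collision at t=4/3: particles 0 and 1 swap velocities; positions: p0=2 p1=2 p2=3 p3=23; velocities now: v0=-3 v1=0 v2=-3 v3=3
Collision at t=5/3: particles 1 and 2 swap velocities; positions: p0=1 p1=2 p2=2 p3=24; velocities now: v0=-3 v1=-3 v2=0 v3=3
Advance to t=2 (no further collisions before then); velocities: v0=-3 v1=-3 v2=0 v3=3; positions = 0 1 2 25

Answer: 0 1 2 25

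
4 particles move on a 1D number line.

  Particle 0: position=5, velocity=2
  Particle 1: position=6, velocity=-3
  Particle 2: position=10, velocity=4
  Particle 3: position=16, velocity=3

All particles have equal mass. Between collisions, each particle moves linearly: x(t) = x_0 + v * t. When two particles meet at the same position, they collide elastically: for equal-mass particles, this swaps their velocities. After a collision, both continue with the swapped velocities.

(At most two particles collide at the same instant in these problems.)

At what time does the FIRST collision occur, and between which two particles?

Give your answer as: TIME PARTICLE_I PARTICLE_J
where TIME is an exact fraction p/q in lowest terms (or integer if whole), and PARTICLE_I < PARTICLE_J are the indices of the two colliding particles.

Answer: 1/5 0 1

Derivation:
Pair (0,1): pos 5,6 vel 2,-3 -> gap=1, closing at 5/unit, collide at t=1/5
Pair (1,2): pos 6,10 vel -3,4 -> not approaching (rel speed -7 <= 0)
Pair (2,3): pos 10,16 vel 4,3 -> gap=6, closing at 1/unit, collide at t=6
Earliest collision: t=1/5 between 0 and 1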